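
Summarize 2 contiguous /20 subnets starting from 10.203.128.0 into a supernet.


Original prefix: /20
Number of subnets: 2 = 2^1
New prefix = 20 - 1 = 19
Supernet: 10.203.128.0/19


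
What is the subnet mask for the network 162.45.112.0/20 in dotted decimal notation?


/20 means 20 network bits, 12 host bits
Binary: 11111111111111111111000000000000
Mask: 255.255.240.0


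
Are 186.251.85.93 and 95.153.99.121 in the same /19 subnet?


Mask: 255.255.224.0
186.251.85.93 AND mask = 186.251.64.0
95.153.99.121 AND mask = 95.153.96.0
No, different subnets (186.251.64.0 vs 95.153.96.0)


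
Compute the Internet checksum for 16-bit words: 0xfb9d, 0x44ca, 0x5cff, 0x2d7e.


Sum all words (with carry folding):
+ 0xfb9d = 0xfb9d
+ 0x44ca = 0x4068
+ 0x5cff = 0x9d67
+ 0x2d7e = 0xcae5
One's complement: ~0xcae5
Checksum = 0x351a


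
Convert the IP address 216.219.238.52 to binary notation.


216 = 11011000
219 = 11011011
238 = 11101110
52 = 00110100
Binary: 11011000.11011011.11101110.00110100


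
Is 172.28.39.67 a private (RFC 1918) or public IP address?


RFC 1918 private ranges:
  10.0.0.0/8 (10.0.0.0 - 10.255.255.255)
  172.16.0.0/12 (172.16.0.0 - 172.31.255.255)
  192.168.0.0/16 (192.168.0.0 - 192.168.255.255)
Private (in 172.16.0.0/12)


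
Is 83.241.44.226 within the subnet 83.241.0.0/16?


Subnet network: 83.241.0.0
Test IP AND mask: 83.241.0.0
Yes, 83.241.44.226 is in 83.241.0.0/16


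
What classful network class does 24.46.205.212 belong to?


First octet: 24
Binary: 00011000
0xxxxxxx -> Class A (1-126)
Class A, default mask 255.0.0.0 (/8)


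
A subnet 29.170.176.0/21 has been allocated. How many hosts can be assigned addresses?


Host bits = 32 - 21 = 11
Total addresses = 2^11 = 2048
Usable = total - 2 (network and broadcast)
Usable hosts: 2046


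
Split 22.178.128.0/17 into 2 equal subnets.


New prefix = 17 + 1 = 18
Each subnet has 16384 addresses
  22.178.128.0/18
  22.178.192.0/18
Subnets: 22.178.128.0/18, 22.178.192.0/18


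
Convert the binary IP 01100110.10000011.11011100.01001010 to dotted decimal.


01100110 = 102
10000011 = 131
11011100 = 220
01001010 = 74
IP: 102.131.220.74


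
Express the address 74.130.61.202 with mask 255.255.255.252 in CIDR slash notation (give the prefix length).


Binary: 11111111.11111111.11111111.11111100
Count leading 1s
Prefix: /30


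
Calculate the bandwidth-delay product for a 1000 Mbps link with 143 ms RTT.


BDP = bandwidth * RTT
= 1000 Mbps * 143 ms
= 1000 * 1e6 * 143 / 1000 bits
= 143000000 bits
= 17875000 bytes
= 17456.0547 KB
BDP = 143000000 bits (17875000 bytes)


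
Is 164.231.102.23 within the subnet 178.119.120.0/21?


Subnet network: 178.119.120.0
Test IP AND mask: 164.231.96.0
No, 164.231.102.23 is not in 178.119.120.0/21


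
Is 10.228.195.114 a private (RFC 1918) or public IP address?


RFC 1918 private ranges:
  10.0.0.0/8 (10.0.0.0 - 10.255.255.255)
  172.16.0.0/12 (172.16.0.0 - 172.31.255.255)
  192.168.0.0/16 (192.168.0.0 - 192.168.255.255)
Private (in 10.0.0.0/8)


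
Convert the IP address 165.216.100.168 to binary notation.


165 = 10100101
216 = 11011000
100 = 01100100
168 = 10101000
Binary: 10100101.11011000.01100100.10101000


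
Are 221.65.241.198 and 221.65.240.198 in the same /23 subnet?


Mask: 255.255.254.0
221.65.241.198 AND mask = 221.65.240.0
221.65.240.198 AND mask = 221.65.240.0
Yes, same subnet (221.65.240.0)


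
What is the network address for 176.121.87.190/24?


IP:   10110000.01111001.01010111.10111110
Mask: 11111111.11111111.11111111.00000000
AND operation:
Net:  10110000.01111001.01010111.00000000
Network: 176.121.87.0/24


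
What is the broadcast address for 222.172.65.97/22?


Network: 222.172.64.0/22
Host bits = 10
Set all host bits to 1:
Broadcast: 222.172.67.255


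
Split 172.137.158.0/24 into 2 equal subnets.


New prefix = 24 + 1 = 25
Each subnet has 128 addresses
  172.137.158.0/25
  172.137.158.128/25
Subnets: 172.137.158.0/25, 172.137.158.128/25


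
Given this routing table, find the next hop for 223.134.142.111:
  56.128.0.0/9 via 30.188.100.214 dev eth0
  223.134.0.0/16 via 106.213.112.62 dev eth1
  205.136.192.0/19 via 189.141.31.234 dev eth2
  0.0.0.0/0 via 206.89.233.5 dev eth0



Longest prefix match for 223.134.142.111:
  /9 56.128.0.0: no
  /16 223.134.0.0: MATCH
  /19 205.136.192.0: no
  /0 0.0.0.0: MATCH
Selected: next-hop 106.213.112.62 via eth1 (matched /16)


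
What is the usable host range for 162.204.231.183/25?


Network: 162.204.231.128
Broadcast: 162.204.231.255
First usable = network + 1
Last usable = broadcast - 1
Range: 162.204.231.129 to 162.204.231.254


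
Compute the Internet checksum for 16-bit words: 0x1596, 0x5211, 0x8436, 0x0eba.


Sum all words (with carry folding):
+ 0x1596 = 0x1596
+ 0x5211 = 0x67a7
+ 0x8436 = 0xebdd
+ 0x0eba = 0xfa97
One's complement: ~0xfa97
Checksum = 0x0568


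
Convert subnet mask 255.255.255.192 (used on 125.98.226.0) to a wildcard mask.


Subnet mask: 255.255.255.192
Wildcard = 255.255.255.255 - subnet mask
255 - 255 = 0
255 - 255 = 0
255 - 255 = 0
255 - 192 = 63
Wildcard: 0.0.0.63


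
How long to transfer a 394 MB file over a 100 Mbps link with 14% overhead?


Effective throughput = 100 * (1 - 14/100) = 86 Mbps
File size in Mb = 394 * 8 = 3152 Mb
Time = 3152 / 86
Time = 36.6512 seconds


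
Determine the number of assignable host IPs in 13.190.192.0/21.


Host bits = 32 - 21 = 11
Total addresses = 2^11 = 2048
Usable = total - 2 (network and broadcast)
Usable hosts: 2046


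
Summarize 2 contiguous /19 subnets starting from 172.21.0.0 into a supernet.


Original prefix: /19
Number of subnets: 2 = 2^1
New prefix = 19 - 1 = 18
Supernet: 172.21.0.0/18


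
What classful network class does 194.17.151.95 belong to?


First octet: 194
Binary: 11000010
110xxxxx -> Class C (192-223)
Class C, default mask 255.255.255.0 (/24)


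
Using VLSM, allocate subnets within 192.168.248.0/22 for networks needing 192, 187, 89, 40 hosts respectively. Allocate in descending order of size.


192 hosts -> /24 (254 usable): 192.168.248.0/24
187 hosts -> /24 (254 usable): 192.168.249.0/24
89 hosts -> /25 (126 usable): 192.168.250.0/25
40 hosts -> /26 (62 usable): 192.168.250.128/26
Allocation: 192.168.248.0/24 (192 hosts, 254 usable); 192.168.249.0/24 (187 hosts, 254 usable); 192.168.250.0/25 (89 hosts, 126 usable); 192.168.250.128/26 (40 hosts, 62 usable)


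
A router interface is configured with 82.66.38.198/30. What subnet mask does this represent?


/30 means 30 network bits, 2 host bits
Binary: 11111111111111111111111111111100
Mask: 255.255.255.252


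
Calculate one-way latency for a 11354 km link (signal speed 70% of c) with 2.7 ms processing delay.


Speed = 0.7 * 3e5 km/s = 210000 km/s
Propagation delay = 11354 / 210000 = 0.0541 s = 54.0667 ms
Processing delay = 2.7 ms
Total one-way latency = 56.7667 ms


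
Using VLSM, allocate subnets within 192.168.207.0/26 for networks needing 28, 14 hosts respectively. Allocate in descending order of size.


28 hosts -> /27 (30 usable): 192.168.207.0/27
14 hosts -> /28 (14 usable): 192.168.207.32/28
Allocation: 192.168.207.0/27 (28 hosts, 30 usable); 192.168.207.32/28 (14 hosts, 14 usable)


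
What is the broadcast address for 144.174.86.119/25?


Network: 144.174.86.0/25
Host bits = 7
Set all host bits to 1:
Broadcast: 144.174.86.127


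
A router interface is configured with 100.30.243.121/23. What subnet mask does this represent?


/23 means 23 network bits, 9 host bits
Binary: 11111111111111111111111000000000
Mask: 255.255.254.0


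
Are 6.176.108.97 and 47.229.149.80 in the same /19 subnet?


Mask: 255.255.224.0
6.176.108.97 AND mask = 6.176.96.0
47.229.149.80 AND mask = 47.229.128.0
No, different subnets (6.176.96.0 vs 47.229.128.0)


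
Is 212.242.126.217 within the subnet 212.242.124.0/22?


Subnet network: 212.242.124.0
Test IP AND mask: 212.242.124.0
Yes, 212.242.126.217 is in 212.242.124.0/22


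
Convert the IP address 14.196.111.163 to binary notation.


14 = 00001110
196 = 11000100
111 = 01101111
163 = 10100011
Binary: 00001110.11000100.01101111.10100011


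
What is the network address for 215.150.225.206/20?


IP:   11010111.10010110.11100001.11001110
Mask: 11111111.11111111.11110000.00000000
AND operation:
Net:  11010111.10010110.11100000.00000000
Network: 215.150.224.0/20


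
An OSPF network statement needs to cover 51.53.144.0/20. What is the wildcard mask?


Subnet mask: 255.255.240.0
Wildcard = 255.255.255.255 - subnet mask
255 - 255 = 0
255 - 255 = 0
255 - 240 = 15
255 - 0 = 255
Wildcard: 0.0.15.255


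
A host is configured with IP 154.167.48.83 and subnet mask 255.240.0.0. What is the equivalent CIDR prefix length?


Binary: 11111111.11110000.00000000.00000000
Count leading 1s
Prefix: /12


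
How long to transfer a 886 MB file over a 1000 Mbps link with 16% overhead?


Effective throughput = 1000 * (1 - 16/100) = 840 Mbps
File size in Mb = 886 * 8 = 7088 Mb
Time = 7088 / 840
Time = 8.4381 seconds


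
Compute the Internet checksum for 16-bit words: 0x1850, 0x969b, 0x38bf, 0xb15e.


Sum all words (with carry folding):
+ 0x1850 = 0x1850
+ 0x969b = 0xaeeb
+ 0x38bf = 0xe7aa
+ 0xb15e = 0x9909
One's complement: ~0x9909
Checksum = 0x66f6


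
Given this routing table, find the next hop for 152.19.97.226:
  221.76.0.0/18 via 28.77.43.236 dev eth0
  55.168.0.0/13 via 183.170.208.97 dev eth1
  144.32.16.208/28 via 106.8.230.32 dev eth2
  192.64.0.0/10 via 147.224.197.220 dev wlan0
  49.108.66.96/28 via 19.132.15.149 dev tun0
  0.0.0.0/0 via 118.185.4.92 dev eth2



Longest prefix match for 152.19.97.226:
  /18 221.76.0.0: no
  /13 55.168.0.0: no
  /28 144.32.16.208: no
  /10 192.64.0.0: no
  /28 49.108.66.96: no
  /0 0.0.0.0: MATCH
Selected: next-hop 118.185.4.92 via eth2 (matched /0)


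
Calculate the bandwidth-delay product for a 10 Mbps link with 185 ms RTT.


BDP = bandwidth * RTT
= 10 Mbps * 185 ms
= 10 * 1e6 * 185 / 1000 bits
= 1850000 bits
= 231250 bytes
= 225.8301 KB
BDP = 1850000 bits (231250 bytes)


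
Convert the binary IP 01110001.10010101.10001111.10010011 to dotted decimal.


01110001 = 113
10010101 = 149
10001111 = 143
10010011 = 147
IP: 113.149.143.147


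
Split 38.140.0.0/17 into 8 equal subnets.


New prefix = 17 + 3 = 20
Each subnet has 4096 addresses
  38.140.0.0/20
  38.140.16.0/20
  38.140.32.0/20
  38.140.48.0/20
  38.140.64.0/20
  38.140.80.0/20
  38.140.96.0/20
  38.140.112.0/20
Subnets: 38.140.0.0/20, 38.140.16.0/20, 38.140.32.0/20, 38.140.48.0/20, 38.140.64.0/20, 38.140.80.0/20, 38.140.96.0/20, 38.140.112.0/20


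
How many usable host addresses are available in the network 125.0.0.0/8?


Host bits = 32 - 8 = 24
Total addresses = 2^24 = 16777216
Usable = total - 2 (network and broadcast)
Usable hosts: 16777214


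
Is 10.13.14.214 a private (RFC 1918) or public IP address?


RFC 1918 private ranges:
  10.0.0.0/8 (10.0.0.0 - 10.255.255.255)
  172.16.0.0/12 (172.16.0.0 - 172.31.255.255)
  192.168.0.0/16 (192.168.0.0 - 192.168.255.255)
Private (in 10.0.0.0/8)


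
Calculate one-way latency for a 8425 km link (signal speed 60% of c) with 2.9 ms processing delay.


Speed = 0.6 * 3e5 km/s = 180000 km/s
Propagation delay = 8425 / 180000 = 0.0468 s = 46.8056 ms
Processing delay = 2.9 ms
Total one-way latency = 49.7056 ms


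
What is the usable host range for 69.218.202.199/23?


Network: 69.218.202.0
Broadcast: 69.218.203.255
First usable = network + 1
Last usable = broadcast - 1
Range: 69.218.202.1 to 69.218.203.254


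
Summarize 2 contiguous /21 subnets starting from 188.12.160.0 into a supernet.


Original prefix: /21
Number of subnets: 2 = 2^1
New prefix = 21 - 1 = 20
Supernet: 188.12.160.0/20


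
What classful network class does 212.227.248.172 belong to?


First octet: 212
Binary: 11010100
110xxxxx -> Class C (192-223)
Class C, default mask 255.255.255.0 (/24)


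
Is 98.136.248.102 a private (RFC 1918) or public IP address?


RFC 1918 private ranges:
  10.0.0.0/8 (10.0.0.0 - 10.255.255.255)
  172.16.0.0/12 (172.16.0.0 - 172.31.255.255)
  192.168.0.0/16 (192.168.0.0 - 192.168.255.255)
Public (not in any RFC 1918 range)


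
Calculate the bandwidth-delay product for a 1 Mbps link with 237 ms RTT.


BDP = bandwidth * RTT
= 1 Mbps * 237 ms
= 1 * 1e6 * 237 / 1000 bits
= 237000 bits
= 29625 bytes
= 28.9307 KB
BDP = 237000 bits (29625 bytes)


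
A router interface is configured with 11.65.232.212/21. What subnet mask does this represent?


/21 means 21 network bits, 11 host bits
Binary: 11111111111111111111100000000000
Mask: 255.255.248.0


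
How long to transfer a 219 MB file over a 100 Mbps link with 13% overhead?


Effective throughput = 100 * (1 - 13/100) = 87 Mbps
File size in Mb = 219 * 8 = 1752 Mb
Time = 1752 / 87
Time = 20.1379 seconds


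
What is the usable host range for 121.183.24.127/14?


Network: 121.180.0.0
Broadcast: 121.183.255.255
First usable = network + 1
Last usable = broadcast - 1
Range: 121.180.0.1 to 121.183.255.254


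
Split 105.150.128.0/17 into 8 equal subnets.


New prefix = 17 + 3 = 20
Each subnet has 4096 addresses
  105.150.128.0/20
  105.150.144.0/20
  105.150.160.0/20
  105.150.176.0/20
  105.150.192.0/20
  105.150.208.0/20
  105.150.224.0/20
  105.150.240.0/20
Subnets: 105.150.128.0/20, 105.150.144.0/20, 105.150.160.0/20, 105.150.176.0/20, 105.150.192.0/20, 105.150.208.0/20, 105.150.224.0/20, 105.150.240.0/20


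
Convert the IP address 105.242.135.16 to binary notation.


105 = 01101001
242 = 11110010
135 = 10000111
16 = 00010000
Binary: 01101001.11110010.10000111.00010000


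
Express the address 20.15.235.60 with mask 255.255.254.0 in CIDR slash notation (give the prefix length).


Binary: 11111111.11111111.11111110.00000000
Count leading 1s
Prefix: /23


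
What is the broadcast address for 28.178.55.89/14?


Network: 28.176.0.0/14
Host bits = 18
Set all host bits to 1:
Broadcast: 28.179.255.255


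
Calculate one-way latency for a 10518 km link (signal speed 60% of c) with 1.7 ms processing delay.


Speed = 0.6 * 3e5 km/s = 180000 km/s
Propagation delay = 10518 / 180000 = 0.0584 s = 58.4333 ms
Processing delay = 1.7 ms
Total one-way latency = 60.1333 ms


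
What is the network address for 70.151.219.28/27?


IP:   01000110.10010111.11011011.00011100
Mask: 11111111.11111111.11111111.11100000
AND operation:
Net:  01000110.10010111.11011011.00000000
Network: 70.151.219.0/27


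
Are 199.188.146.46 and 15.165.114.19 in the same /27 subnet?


Mask: 255.255.255.224
199.188.146.46 AND mask = 199.188.146.32
15.165.114.19 AND mask = 15.165.114.0
No, different subnets (199.188.146.32 vs 15.165.114.0)


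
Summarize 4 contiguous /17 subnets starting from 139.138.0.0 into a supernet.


Original prefix: /17
Number of subnets: 4 = 2^2
New prefix = 17 - 2 = 15
Supernet: 139.138.0.0/15


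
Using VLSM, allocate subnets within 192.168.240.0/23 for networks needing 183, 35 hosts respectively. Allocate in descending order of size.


183 hosts -> /24 (254 usable): 192.168.240.0/24
35 hosts -> /26 (62 usable): 192.168.241.0/26
Allocation: 192.168.240.0/24 (183 hosts, 254 usable); 192.168.241.0/26 (35 hosts, 62 usable)


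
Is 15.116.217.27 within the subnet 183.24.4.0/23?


Subnet network: 183.24.4.0
Test IP AND mask: 15.116.216.0
No, 15.116.217.27 is not in 183.24.4.0/23


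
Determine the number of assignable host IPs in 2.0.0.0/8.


Host bits = 32 - 8 = 24
Total addresses = 2^24 = 16777216
Usable = total - 2 (network and broadcast)
Usable hosts: 16777214


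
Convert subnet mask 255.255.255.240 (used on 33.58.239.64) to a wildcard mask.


Subnet mask: 255.255.255.240
Wildcard = 255.255.255.255 - subnet mask
255 - 255 = 0
255 - 255 = 0
255 - 255 = 0
255 - 240 = 15
Wildcard: 0.0.0.15


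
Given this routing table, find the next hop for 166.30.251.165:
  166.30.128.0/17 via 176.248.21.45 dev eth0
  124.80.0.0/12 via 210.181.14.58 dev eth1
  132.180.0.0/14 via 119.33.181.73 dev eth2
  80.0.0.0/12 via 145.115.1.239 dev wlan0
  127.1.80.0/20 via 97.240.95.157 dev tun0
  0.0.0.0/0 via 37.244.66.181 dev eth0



Longest prefix match for 166.30.251.165:
  /17 166.30.128.0: MATCH
  /12 124.80.0.0: no
  /14 132.180.0.0: no
  /12 80.0.0.0: no
  /20 127.1.80.0: no
  /0 0.0.0.0: MATCH
Selected: next-hop 176.248.21.45 via eth0 (matched /17)


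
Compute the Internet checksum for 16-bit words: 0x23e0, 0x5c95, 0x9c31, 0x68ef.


Sum all words (with carry folding):
+ 0x23e0 = 0x23e0
+ 0x5c95 = 0x8075
+ 0x9c31 = 0x1ca7
+ 0x68ef = 0x8596
One's complement: ~0x8596
Checksum = 0x7a69


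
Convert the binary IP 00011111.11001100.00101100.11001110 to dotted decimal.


00011111 = 31
11001100 = 204
00101100 = 44
11001110 = 206
IP: 31.204.44.206


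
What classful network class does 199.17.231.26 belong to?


First octet: 199
Binary: 11000111
110xxxxx -> Class C (192-223)
Class C, default mask 255.255.255.0 (/24)


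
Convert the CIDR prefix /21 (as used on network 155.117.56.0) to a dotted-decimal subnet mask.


/21 means 21 network bits, 11 host bits
Binary: 11111111111111111111100000000000
Mask: 255.255.248.0


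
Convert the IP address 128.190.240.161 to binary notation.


128 = 10000000
190 = 10111110
240 = 11110000
161 = 10100001
Binary: 10000000.10111110.11110000.10100001


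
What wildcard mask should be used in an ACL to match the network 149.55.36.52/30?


Subnet mask: 255.255.255.252
Wildcard = 255.255.255.255 - subnet mask
255 - 255 = 0
255 - 255 = 0
255 - 255 = 0
255 - 252 = 3
Wildcard: 0.0.0.3


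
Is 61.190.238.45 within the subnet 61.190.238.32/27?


Subnet network: 61.190.238.32
Test IP AND mask: 61.190.238.32
Yes, 61.190.238.45 is in 61.190.238.32/27


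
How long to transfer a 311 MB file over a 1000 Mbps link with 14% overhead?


Effective throughput = 1000 * (1 - 14/100) = 860 Mbps
File size in Mb = 311 * 8 = 2488 Mb
Time = 2488 / 860
Time = 2.893 seconds


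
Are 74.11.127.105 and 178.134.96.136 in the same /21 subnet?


Mask: 255.255.248.0
74.11.127.105 AND mask = 74.11.120.0
178.134.96.136 AND mask = 178.134.96.0
No, different subnets (74.11.120.0 vs 178.134.96.0)


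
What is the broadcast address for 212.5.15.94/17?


Network: 212.5.0.0/17
Host bits = 15
Set all host bits to 1:
Broadcast: 212.5.127.255


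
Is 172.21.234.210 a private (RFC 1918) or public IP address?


RFC 1918 private ranges:
  10.0.0.0/8 (10.0.0.0 - 10.255.255.255)
  172.16.0.0/12 (172.16.0.0 - 172.31.255.255)
  192.168.0.0/16 (192.168.0.0 - 192.168.255.255)
Private (in 172.16.0.0/12)


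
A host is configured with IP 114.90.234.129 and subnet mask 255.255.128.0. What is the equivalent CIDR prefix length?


Binary: 11111111.11111111.10000000.00000000
Count leading 1s
Prefix: /17


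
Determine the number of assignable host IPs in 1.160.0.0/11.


Host bits = 32 - 11 = 21
Total addresses = 2^21 = 2097152
Usable = total - 2 (network and broadcast)
Usable hosts: 2097150


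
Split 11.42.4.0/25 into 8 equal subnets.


New prefix = 25 + 3 = 28
Each subnet has 16 addresses
  11.42.4.0/28
  11.42.4.16/28
  11.42.4.32/28
  11.42.4.48/28
  11.42.4.64/28
  11.42.4.80/28
  11.42.4.96/28
  11.42.4.112/28
Subnets: 11.42.4.0/28, 11.42.4.16/28, 11.42.4.32/28, 11.42.4.48/28, 11.42.4.64/28, 11.42.4.80/28, 11.42.4.96/28, 11.42.4.112/28


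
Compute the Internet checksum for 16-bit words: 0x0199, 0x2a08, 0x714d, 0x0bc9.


Sum all words (with carry folding):
+ 0x0199 = 0x0199
+ 0x2a08 = 0x2ba1
+ 0x714d = 0x9cee
+ 0x0bc9 = 0xa8b7
One's complement: ~0xa8b7
Checksum = 0x5748


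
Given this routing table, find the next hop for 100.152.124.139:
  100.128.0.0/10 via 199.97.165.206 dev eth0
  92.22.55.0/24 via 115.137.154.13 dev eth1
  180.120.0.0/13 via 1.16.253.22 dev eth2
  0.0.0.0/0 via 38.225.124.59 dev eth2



Longest prefix match for 100.152.124.139:
  /10 100.128.0.0: MATCH
  /24 92.22.55.0: no
  /13 180.120.0.0: no
  /0 0.0.0.0: MATCH
Selected: next-hop 199.97.165.206 via eth0 (matched /10)


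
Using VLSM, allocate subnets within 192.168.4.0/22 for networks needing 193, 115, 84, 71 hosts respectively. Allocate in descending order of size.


193 hosts -> /24 (254 usable): 192.168.4.0/24
115 hosts -> /25 (126 usable): 192.168.5.0/25
84 hosts -> /25 (126 usable): 192.168.5.128/25
71 hosts -> /25 (126 usable): 192.168.6.0/25
Allocation: 192.168.4.0/24 (193 hosts, 254 usable); 192.168.5.0/25 (115 hosts, 126 usable); 192.168.5.128/25 (84 hosts, 126 usable); 192.168.6.0/25 (71 hosts, 126 usable)


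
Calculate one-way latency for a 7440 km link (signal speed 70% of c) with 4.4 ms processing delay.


Speed = 0.7 * 3e5 km/s = 210000 km/s
Propagation delay = 7440 / 210000 = 0.0354 s = 35.4286 ms
Processing delay = 4.4 ms
Total one-way latency = 39.8286 ms


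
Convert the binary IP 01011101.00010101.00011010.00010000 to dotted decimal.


01011101 = 93
00010101 = 21
00011010 = 26
00010000 = 16
IP: 93.21.26.16


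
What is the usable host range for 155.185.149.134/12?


Network: 155.176.0.0
Broadcast: 155.191.255.255
First usable = network + 1
Last usable = broadcast - 1
Range: 155.176.0.1 to 155.191.255.254


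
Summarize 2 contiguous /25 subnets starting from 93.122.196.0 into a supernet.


Original prefix: /25
Number of subnets: 2 = 2^1
New prefix = 25 - 1 = 24
Supernet: 93.122.196.0/24


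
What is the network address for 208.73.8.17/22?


IP:   11010000.01001001.00001000.00010001
Mask: 11111111.11111111.11111100.00000000
AND operation:
Net:  11010000.01001001.00001000.00000000
Network: 208.73.8.0/22


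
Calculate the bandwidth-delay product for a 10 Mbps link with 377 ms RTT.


BDP = bandwidth * RTT
= 10 Mbps * 377 ms
= 10 * 1e6 * 377 / 1000 bits
= 3770000 bits
= 471250 bytes
= 460.2051 KB
BDP = 3770000 bits (471250 bytes)


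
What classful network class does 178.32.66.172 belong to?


First octet: 178
Binary: 10110010
10xxxxxx -> Class B (128-191)
Class B, default mask 255.255.0.0 (/16)


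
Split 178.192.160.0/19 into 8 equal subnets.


New prefix = 19 + 3 = 22
Each subnet has 1024 addresses
  178.192.160.0/22
  178.192.164.0/22
  178.192.168.0/22
  178.192.172.0/22
  178.192.176.0/22
  178.192.180.0/22
  178.192.184.0/22
  178.192.188.0/22
Subnets: 178.192.160.0/22, 178.192.164.0/22, 178.192.168.0/22, 178.192.172.0/22, 178.192.176.0/22, 178.192.180.0/22, 178.192.184.0/22, 178.192.188.0/22


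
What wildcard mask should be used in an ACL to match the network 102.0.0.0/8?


Subnet mask: 255.0.0.0
Wildcard = 255.255.255.255 - subnet mask
255 - 255 = 0
255 - 0 = 255
255 - 0 = 255
255 - 0 = 255
Wildcard: 0.255.255.255


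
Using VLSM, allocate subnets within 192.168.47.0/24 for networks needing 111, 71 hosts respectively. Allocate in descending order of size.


111 hosts -> /25 (126 usable): 192.168.47.0/25
71 hosts -> /25 (126 usable): 192.168.47.128/25
Allocation: 192.168.47.0/25 (111 hosts, 126 usable); 192.168.47.128/25 (71 hosts, 126 usable)


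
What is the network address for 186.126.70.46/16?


IP:   10111010.01111110.01000110.00101110
Mask: 11111111.11111111.00000000.00000000
AND operation:
Net:  10111010.01111110.00000000.00000000
Network: 186.126.0.0/16


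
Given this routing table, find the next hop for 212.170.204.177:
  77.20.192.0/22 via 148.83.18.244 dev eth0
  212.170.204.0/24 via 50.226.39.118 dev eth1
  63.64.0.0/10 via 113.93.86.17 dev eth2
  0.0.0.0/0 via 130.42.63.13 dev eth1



Longest prefix match for 212.170.204.177:
  /22 77.20.192.0: no
  /24 212.170.204.0: MATCH
  /10 63.64.0.0: no
  /0 0.0.0.0: MATCH
Selected: next-hop 50.226.39.118 via eth1 (matched /24)


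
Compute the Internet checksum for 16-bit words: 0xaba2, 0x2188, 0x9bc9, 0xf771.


Sum all words (with carry folding):
+ 0xaba2 = 0xaba2
+ 0x2188 = 0xcd2a
+ 0x9bc9 = 0x68f4
+ 0xf771 = 0x6066
One's complement: ~0x6066
Checksum = 0x9f99


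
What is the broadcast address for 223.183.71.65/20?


Network: 223.183.64.0/20
Host bits = 12
Set all host bits to 1:
Broadcast: 223.183.79.255


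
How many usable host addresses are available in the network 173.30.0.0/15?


Host bits = 32 - 15 = 17
Total addresses = 2^17 = 131072
Usable = total - 2 (network and broadcast)
Usable hosts: 131070


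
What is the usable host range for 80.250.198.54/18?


Network: 80.250.192.0
Broadcast: 80.250.255.255
First usable = network + 1
Last usable = broadcast - 1
Range: 80.250.192.1 to 80.250.255.254


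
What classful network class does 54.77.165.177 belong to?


First octet: 54
Binary: 00110110
0xxxxxxx -> Class A (1-126)
Class A, default mask 255.0.0.0 (/8)


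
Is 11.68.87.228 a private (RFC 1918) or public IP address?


RFC 1918 private ranges:
  10.0.0.0/8 (10.0.0.0 - 10.255.255.255)
  172.16.0.0/12 (172.16.0.0 - 172.31.255.255)
  192.168.0.0/16 (192.168.0.0 - 192.168.255.255)
Public (not in any RFC 1918 range)


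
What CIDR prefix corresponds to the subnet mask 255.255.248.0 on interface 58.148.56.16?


Binary: 11111111.11111111.11111000.00000000
Count leading 1s
Prefix: /21


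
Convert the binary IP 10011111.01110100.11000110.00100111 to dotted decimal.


10011111 = 159
01110100 = 116
11000110 = 198
00100111 = 39
IP: 159.116.198.39


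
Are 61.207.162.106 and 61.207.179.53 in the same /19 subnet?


Mask: 255.255.224.0
61.207.162.106 AND mask = 61.207.160.0
61.207.179.53 AND mask = 61.207.160.0
Yes, same subnet (61.207.160.0)


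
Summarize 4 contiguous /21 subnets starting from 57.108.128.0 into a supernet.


Original prefix: /21
Number of subnets: 4 = 2^2
New prefix = 21 - 2 = 19
Supernet: 57.108.128.0/19


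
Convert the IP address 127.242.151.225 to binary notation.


127 = 01111111
242 = 11110010
151 = 10010111
225 = 11100001
Binary: 01111111.11110010.10010111.11100001


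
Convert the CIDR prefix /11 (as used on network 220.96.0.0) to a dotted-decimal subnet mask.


/11 means 11 network bits, 21 host bits
Binary: 11111111111000000000000000000000
Mask: 255.224.0.0


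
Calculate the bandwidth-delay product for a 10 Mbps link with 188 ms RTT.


BDP = bandwidth * RTT
= 10 Mbps * 188 ms
= 10 * 1e6 * 188 / 1000 bits
= 1880000 bits
= 235000 bytes
= 229.4922 KB
BDP = 1880000 bits (235000 bytes)


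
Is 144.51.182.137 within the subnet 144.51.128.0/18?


Subnet network: 144.51.128.0
Test IP AND mask: 144.51.128.0
Yes, 144.51.182.137 is in 144.51.128.0/18


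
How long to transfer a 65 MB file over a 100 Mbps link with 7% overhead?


Effective throughput = 100 * (1 - 7/100) = 93 Mbps
File size in Mb = 65 * 8 = 520 Mb
Time = 520 / 93
Time = 5.5914 seconds


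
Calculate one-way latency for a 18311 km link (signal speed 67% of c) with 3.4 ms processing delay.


Speed = 0.67 * 3e5 km/s = 201000 km/s
Propagation delay = 18311 / 201000 = 0.0911 s = 91.0995 ms
Processing delay = 3.4 ms
Total one-way latency = 94.4995 ms


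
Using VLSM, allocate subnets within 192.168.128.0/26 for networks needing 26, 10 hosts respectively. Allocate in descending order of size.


26 hosts -> /27 (30 usable): 192.168.128.0/27
10 hosts -> /28 (14 usable): 192.168.128.32/28
Allocation: 192.168.128.0/27 (26 hosts, 30 usable); 192.168.128.32/28 (10 hosts, 14 usable)


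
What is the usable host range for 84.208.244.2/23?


Network: 84.208.244.0
Broadcast: 84.208.245.255
First usable = network + 1
Last usable = broadcast - 1
Range: 84.208.244.1 to 84.208.245.254


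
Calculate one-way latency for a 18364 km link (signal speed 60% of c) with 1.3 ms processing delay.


Speed = 0.6 * 3e5 km/s = 180000 km/s
Propagation delay = 18364 / 180000 = 0.102 s = 102.0222 ms
Processing delay = 1.3 ms
Total one-way latency = 103.3222 ms


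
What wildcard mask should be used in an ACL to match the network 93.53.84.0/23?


Subnet mask: 255.255.254.0
Wildcard = 255.255.255.255 - subnet mask
255 - 255 = 0
255 - 255 = 0
255 - 254 = 1
255 - 0 = 255
Wildcard: 0.0.1.255


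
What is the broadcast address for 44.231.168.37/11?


Network: 44.224.0.0/11
Host bits = 21
Set all host bits to 1:
Broadcast: 44.255.255.255


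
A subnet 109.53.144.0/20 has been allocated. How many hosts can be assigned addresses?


Host bits = 32 - 20 = 12
Total addresses = 2^12 = 4096
Usable = total - 2 (network and broadcast)
Usable hosts: 4094


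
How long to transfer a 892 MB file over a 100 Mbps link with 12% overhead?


Effective throughput = 100 * (1 - 12/100) = 88 Mbps
File size in Mb = 892 * 8 = 7136 Mb
Time = 7136 / 88
Time = 81.0909 seconds


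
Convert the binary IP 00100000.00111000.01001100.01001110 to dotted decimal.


00100000 = 32
00111000 = 56
01001100 = 76
01001110 = 78
IP: 32.56.76.78


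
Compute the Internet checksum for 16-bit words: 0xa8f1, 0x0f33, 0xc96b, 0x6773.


Sum all words (with carry folding):
+ 0xa8f1 = 0xa8f1
+ 0x0f33 = 0xb824
+ 0xc96b = 0x8190
+ 0x6773 = 0xe903
One's complement: ~0xe903
Checksum = 0x16fc


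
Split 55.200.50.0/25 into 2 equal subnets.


New prefix = 25 + 1 = 26
Each subnet has 64 addresses
  55.200.50.0/26
  55.200.50.64/26
Subnets: 55.200.50.0/26, 55.200.50.64/26


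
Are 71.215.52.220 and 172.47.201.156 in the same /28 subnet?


Mask: 255.255.255.240
71.215.52.220 AND mask = 71.215.52.208
172.47.201.156 AND mask = 172.47.201.144
No, different subnets (71.215.52.208 vs 172.47.201.144)


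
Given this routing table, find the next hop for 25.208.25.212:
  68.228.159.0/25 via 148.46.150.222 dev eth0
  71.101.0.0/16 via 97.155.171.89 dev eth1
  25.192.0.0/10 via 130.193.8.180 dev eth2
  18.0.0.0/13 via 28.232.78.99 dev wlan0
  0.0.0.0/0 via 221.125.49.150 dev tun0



Longest prefix match for 25.208.25.212:
  /25 68.228.159.0: no
  /16 71.101.0.0: no
  /10 25.192.0.0: MATCH
  /13 18.0.0.0: no
  /0 0.0.0.0: MATCH
Selected: next-hop 130.193.8.180 via eth2 (matched /10)


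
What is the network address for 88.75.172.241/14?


IP:   01011000.01001011.10101100.11110001
Mask: 11111111.11111100.00000000.00000000
AND operation:
Net:  01011000.01001000.00000000.00000000
Network: 88.72.0.0/14


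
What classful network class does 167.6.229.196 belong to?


First octet: 167
Binary: 10100111
10xxxxxx -> Class B (128-191)
Class B, default mask 255.255.0.0 (/16)


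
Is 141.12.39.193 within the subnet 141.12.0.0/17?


Subnet network: 141.12.0.0
Test IP AND mask: 141.12.0.0
Yes, 141.12.39.193 is in 141.12.0.0/17


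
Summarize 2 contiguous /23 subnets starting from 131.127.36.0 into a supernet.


Original prefix: /23
Number of subnets: 2 = 2^1
New prefix = 23 - 1 = 22
Supernet: 131.127.36.0/22


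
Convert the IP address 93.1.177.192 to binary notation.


93 = 01011101
1 = 00000001
177 = 10110001
192 = 11000000
Binary: 01011101.00000001.10110001.11000000


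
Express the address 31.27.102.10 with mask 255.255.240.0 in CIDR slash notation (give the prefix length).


Binary: 11111111.11111111.11110000.00000000
Count leading 1s
Prefix: /20


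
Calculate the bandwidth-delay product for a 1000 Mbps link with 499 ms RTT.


BDP = bandwidth * RTT
= 1000 Mbps * 499 ms
= 1000 * 1e6 * 499 / 1000 bits
= 499000000 bits
= 62375000 bytes
= 60913.0859 KB
BDP = 499000000 bits (62375000 bytes)


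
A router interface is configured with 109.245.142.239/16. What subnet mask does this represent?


/16 means 16 network bits, 16 host bits
Binary: 11111111111111110000000000000000
Mask: 255.255.0.0


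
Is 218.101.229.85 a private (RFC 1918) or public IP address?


RFC 1918 private ranges:
  10.0.0.0/8 (10.0.0.0 - 10.255.255.255)
  172.16.0.0/12 (172.16.0.0 - 172.31.255.255)
  192.168.0.0/16 (192.168.0.0 - 192.168.255.255)
Public (not in any RFC 1918 range)


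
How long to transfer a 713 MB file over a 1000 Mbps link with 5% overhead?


Effective throughput = 1000 * (1 - 5/100) = 950 Mbps
File size in Mb = 713 * 8 = 5704 Mb
Time = 5704 / 950
Time = 6.0042 seconds


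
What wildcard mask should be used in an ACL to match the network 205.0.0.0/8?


Subnet mask: 255.0.0.0
Wildcard = 255.255.255.255 - subnet mask
255 - 255 = 0
255 - 0 = 255
255 - 0 = 255
255 - 0 = 255
Wildcard: 0.255.255.255


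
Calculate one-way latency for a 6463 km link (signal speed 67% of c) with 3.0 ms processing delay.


Speed = 0.67 * 3e5 km/s = 201000 km/s
Propagation delay = 6463 / 201000 = 0.0322 s = 32.1542 ms
Processing delay = 3.0 ms
Total one-way latency = 35.1542 ms


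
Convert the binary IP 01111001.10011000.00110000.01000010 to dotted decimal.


01111001 = 121
10011000 = 152
00110000 = 48
01000010 = 66
IP: 121.152.48.66


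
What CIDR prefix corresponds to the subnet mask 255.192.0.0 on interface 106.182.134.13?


Binary: 11111111.11000000.00000000.00000000
Count leading 1s
Prefix: /10


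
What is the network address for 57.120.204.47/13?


IP:   00111001.01111000.11001100.00101111
Mask: 11111111.11111000.00000000.00000000
AND operation:
Net:  00111001.01111000.00000000.00000000
Network: 57.120.0.0/13


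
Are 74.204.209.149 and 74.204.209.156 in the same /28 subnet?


Mask: 255.255.255.240
74.204.209.149 AND mask = 74.204.209.144
74.204.209.156 AND mask = 74.204.209.144
Yes, same subnet (74.204.209.144)


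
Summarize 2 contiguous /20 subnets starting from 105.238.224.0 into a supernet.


Original prefix: /20
Number of subnets: 2 = 2^1
New prefix = 20 - 1 = 19
Supernet: 105.238.224.0/19


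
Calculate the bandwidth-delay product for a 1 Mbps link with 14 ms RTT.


BDP = bandwidth * RTT
= 1 Mbps * 14 ms
= 1 * 1e6 * 14 / 1000 bits
= 14000 bits
= 1750 bytes
= 1.709 KB
BDP = 14000 bits (1750 bytes)


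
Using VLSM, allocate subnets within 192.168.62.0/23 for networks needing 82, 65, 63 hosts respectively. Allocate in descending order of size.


82 hosts -> /25 (126 usable): 192.168.62.0/25
65 hosts -> /25 (126 usable): 192.168.62.128/25
63 hosts -> /25 (126 usable): 192.168.63.0/25
Allocation: 192.168.62.0/25 (82 hosts, 126 usable); 192.168.62.128/25 (65 hosts, 126 usable); 192.168.63.0/25 (63 hosts, 126 usable)


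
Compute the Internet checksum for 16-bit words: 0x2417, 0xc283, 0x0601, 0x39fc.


Sum all words (with carry folding):
+ 0x2417 = 0x2417
+ 0xc283 = 0xe69a
+ 0x0601 = 0xec9b
+ 0x39fc = 0x2698
One's complement: ~0x2698
Checksum = 0xd967


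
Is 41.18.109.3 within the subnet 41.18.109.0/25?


Subnet network: 41.18.109.0
Test IP AND mask: 41.18.109.0
Yes, 41.18.109.3 is in 41.18.109.0/25


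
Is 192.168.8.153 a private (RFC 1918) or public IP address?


RFC 1918 private ranges:
  10.0.0.0/8 (10.0.0.0 - 10.255.255.255)
  172.16.0.0/12 (172.16.0.0 - 172.31.255.255)
  192.168.0.0/16 (192.168.0.0 - 192.168.255.255)
Private (in 192.168.0.0/16)


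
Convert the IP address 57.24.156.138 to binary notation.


57 = 00111001
24 = 00011000
156 = 10011100
138 = 10001010
Binary: 00111001.00011000.10011100.10001010


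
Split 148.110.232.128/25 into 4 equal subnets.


New prefix = 25 + 2 = 27
Each subnet has 32 addresses
  148.110.232.128/27
  148.110.232.160/27
  148.110.232.192/27
  148.110.232.224/27
Subnets: 148.110.232.128/27, 148.110.232.160/27, 148.110.232.192/27, 148.110.232.224/27


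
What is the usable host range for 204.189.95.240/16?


Network: 204.189.0.0
Broadcast: 204.189.255.255
First usable = network + 1
Last usable = broadcast - 1
Range: 204.189.0.1 to 204.189.255.254


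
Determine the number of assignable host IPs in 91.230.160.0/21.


Host bits = 32 - 21 = 11
Total addresses = 2^11 = 2048
Usable = total - 2 (network and broadcast)
Usable hosts: 2046


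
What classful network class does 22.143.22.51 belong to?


First octet: 22
Binary: 00010110
0xxxxxxx -> Class A (1-126)
Class A, default mask 255.0.0.0 (/8)


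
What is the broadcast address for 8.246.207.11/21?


Network: 8.246.200.0/21
Host bits = 11
Set all host bits to 1:
Broadcast: 8.246.207.255


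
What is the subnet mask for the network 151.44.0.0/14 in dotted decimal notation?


/14 means 14 network bits, 18 host bits
Binary: 11111111111111000000000000000000
Mask: 255.252.0.0


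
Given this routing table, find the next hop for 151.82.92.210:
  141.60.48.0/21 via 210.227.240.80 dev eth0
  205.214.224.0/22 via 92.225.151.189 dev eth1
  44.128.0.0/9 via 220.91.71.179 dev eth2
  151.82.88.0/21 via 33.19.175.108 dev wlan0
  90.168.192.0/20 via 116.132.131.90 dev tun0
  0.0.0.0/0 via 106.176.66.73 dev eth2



Longest prefix match for 151.82.92.210:
  /21 141.60.48.0: no
  /22 205.214.224.0: no
  /9 44.128.0.0: no
  /21 151.82.88.0: MATCH
  /20 90.168.192.0: no
  /0 0.0.0.0: MATCH
Selected: next-hop 33.19.175.108 via wlan0 (matched /21)


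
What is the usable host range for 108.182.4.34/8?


Network: 108.0.0.0
Broadcast: 108.255.255.255
First usable = network + 1
Last usable = broadcast - 1
Range: 108.0.0.1 to 108.255.255.254


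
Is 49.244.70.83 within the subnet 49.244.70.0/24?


Subnet network: 49.244.70.0
Test IP AND mask: 49.244.70.0
Yes, 49.244.70.83 is in 49.244.70.0/24


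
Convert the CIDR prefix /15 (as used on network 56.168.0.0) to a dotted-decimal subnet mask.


/15 means 15 network bits, 17 host bits
Binary: 11111111111111100000000000000000
Mask: 255.254.0.0


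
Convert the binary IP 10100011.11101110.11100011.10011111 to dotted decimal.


10100011 = 163
11101110 = 238
11100011 = 227
10011111 = 159
IP: 163.238.227.159


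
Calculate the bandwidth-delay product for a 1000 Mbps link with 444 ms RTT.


BDP = bandwidth * RTT
= 1000 Mbps * 444 ms
= 1000 * 1e6 * 444 / 1000 bits
= 444000000 bits
= 55500000 bytes
= 54199.2188 KB
BDP = 444000000 bits (55500000 bytes)


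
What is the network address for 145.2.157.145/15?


IP:   10010001.00000010.10011101.10010001
Mask: 11111111.11111110.00000000.00000000
AND operation:
Net:  10010001.00000010.00000000.00000000
Network: 145.2.0.0/15


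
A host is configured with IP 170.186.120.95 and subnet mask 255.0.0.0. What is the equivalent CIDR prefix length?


Binary: 11111111.00000000.00000000.00000000
Count leading 1s
Prefix: /8


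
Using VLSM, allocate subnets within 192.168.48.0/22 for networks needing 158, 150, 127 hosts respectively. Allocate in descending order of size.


158 hosts -> /24 (254 usable): 192.168.48.0/24
150 hosts -> /24 (254 usable): 192.168.49.0/24
127 hosts -> /24 (254 usable): 192.168.50.0/24
Allocation: 192.168.48.0/24 (158 hosts, 254 usable); 192.168.49.0/24 (150 hosts, 254 usable); 192.168.50.0/24 (127 hosts, 254 usable)


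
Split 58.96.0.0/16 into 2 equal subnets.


New prefix = 16 + 1 = 17
Each subnet has 32768 addresses
  58.96.0.0/17
  58.96.128.0/17
Subnets: 58.96.0.0/17, 58.96.128.0/17


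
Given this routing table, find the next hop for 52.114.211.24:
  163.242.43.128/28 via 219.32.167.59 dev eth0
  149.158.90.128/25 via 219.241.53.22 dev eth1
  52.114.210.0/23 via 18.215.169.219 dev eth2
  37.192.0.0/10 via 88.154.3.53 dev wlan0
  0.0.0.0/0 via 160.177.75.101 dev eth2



Longest prefix match for 52.114.211.24:
  /28 163.242.43.128: no
  /25 149.158.90.128: no
  /23 52.114.210.0: MATCH
  /10 37.192.0.0: no
  /0 0.0.0.0: MATCH
Selected: next-hop 18.215.169.219 via eth2 (matched /23)


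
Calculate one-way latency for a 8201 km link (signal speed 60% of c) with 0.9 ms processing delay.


Speed = 0.6 * 3e5 km/s = 180000 km/s
Propagation delay = 8201 / 180000 = 0.0456 s = 45.5611 ms
Processing delay = 0.9 ms
Total one-way latency = 46.4611 ms


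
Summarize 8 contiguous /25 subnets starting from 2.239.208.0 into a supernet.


Original prefix: /25
Number of subnets: 8 = 2^3
New prefix = 25 - 3 = 22
Supernet: 2.239.208.0/22
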